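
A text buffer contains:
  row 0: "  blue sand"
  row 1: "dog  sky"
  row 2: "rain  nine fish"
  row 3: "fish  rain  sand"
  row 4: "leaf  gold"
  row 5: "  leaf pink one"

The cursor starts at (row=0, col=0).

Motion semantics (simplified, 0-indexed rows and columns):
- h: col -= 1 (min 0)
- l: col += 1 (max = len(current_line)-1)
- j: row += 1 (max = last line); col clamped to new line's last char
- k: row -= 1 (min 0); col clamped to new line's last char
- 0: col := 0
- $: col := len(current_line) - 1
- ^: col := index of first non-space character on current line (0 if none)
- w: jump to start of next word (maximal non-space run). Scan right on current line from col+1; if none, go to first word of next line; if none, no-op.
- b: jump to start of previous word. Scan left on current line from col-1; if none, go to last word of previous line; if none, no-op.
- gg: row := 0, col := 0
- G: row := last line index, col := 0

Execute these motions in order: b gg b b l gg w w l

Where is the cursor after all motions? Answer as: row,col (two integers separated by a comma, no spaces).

Answer: 0,8

Derivation:
After 1 (b): row=0 col=0 char='_'
After 2 (gg): row=0 col=0 char='_'
After 3 (b): row=0 col=0 char='_'
After 4 (b): row=0 col=0 char='_'
After 5 (l): row=0 col=1 char='_'
After 6 (gg): row=0 col=0 char='_'
After 7 (w): row=0 col=2 char='b'
After 8 (w): row=0 col=7 char='s'
After 9 (l): row=0 col=8 char='a'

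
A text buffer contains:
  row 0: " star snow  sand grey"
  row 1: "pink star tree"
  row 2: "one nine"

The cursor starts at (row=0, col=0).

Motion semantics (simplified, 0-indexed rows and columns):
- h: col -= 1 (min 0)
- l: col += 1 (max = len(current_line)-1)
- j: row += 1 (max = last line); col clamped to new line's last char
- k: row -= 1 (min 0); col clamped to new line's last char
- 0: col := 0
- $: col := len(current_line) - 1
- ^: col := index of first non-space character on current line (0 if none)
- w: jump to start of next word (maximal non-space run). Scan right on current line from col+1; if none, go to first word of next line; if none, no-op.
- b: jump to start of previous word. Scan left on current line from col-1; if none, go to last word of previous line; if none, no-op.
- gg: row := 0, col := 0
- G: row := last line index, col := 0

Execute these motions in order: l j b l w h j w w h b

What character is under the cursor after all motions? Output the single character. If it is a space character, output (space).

Answer: o

Derivation:
After 1 (l): row=0 col=1 char='s'
After 2 (j): row=1 col=1 char='i'
After 3 (b): row=1 col=0 char='p'
After 4 (l): row=1 col=1 char='i'
After 5 (w): row=1 col=5 char='s'
After 6 (h): row=1 col=4 char='_'
After 7 (j): row=2 col=4 char='n'
After 8 (w): row=2 col=4 char='n'
After 9 (w): row=2 col=4 char='n'
After 10 (h): row=2 col=3 char='_'
After 11 (b): row=2 col=0 char='o'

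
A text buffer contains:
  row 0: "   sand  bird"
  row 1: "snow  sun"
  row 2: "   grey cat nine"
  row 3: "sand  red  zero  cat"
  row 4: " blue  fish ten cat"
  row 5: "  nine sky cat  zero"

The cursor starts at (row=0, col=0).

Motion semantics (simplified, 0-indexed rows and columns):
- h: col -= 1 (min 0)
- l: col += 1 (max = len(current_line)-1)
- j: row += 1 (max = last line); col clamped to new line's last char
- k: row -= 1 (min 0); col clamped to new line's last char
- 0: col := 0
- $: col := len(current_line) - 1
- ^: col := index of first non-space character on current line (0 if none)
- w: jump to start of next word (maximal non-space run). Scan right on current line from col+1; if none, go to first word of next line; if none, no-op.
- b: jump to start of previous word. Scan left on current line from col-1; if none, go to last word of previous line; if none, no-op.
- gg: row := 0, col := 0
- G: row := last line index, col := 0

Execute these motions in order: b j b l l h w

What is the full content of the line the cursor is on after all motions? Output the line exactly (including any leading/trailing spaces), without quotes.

Answer: snow  sun

Derivation:
After 1 (b): row=0 col=0 char='_'
After 2 (j): row=1 col=0 char='s'
After 3 (b): row=0 col=9 char='b'
After 4 (l): row=0 col=10 char='i'
After 5 (l): row=0 col=11 char='r'
After 6 (h): row=0 col=10 char='i'
After 7 (w): row=1 col=0 char='s'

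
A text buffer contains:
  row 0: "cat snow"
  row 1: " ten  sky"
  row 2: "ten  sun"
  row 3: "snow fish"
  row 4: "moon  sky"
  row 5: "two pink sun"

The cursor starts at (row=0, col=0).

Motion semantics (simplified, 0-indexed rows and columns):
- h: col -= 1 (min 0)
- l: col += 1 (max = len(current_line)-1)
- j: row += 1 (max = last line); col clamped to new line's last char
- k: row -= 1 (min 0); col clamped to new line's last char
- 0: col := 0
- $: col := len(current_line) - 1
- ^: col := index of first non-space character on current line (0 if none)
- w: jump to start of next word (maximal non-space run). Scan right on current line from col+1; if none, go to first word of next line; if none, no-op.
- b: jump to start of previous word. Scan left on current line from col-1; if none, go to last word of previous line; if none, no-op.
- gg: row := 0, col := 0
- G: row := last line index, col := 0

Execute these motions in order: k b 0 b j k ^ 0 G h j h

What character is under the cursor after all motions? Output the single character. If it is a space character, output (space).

After 1 (k): row=0 col=0 char='c'
After 2 (b): row=0 col=0 char='c'
After 3 (0): row=0 col=0 char='c'
After 4 (b): row=0 col=0 char='c'
After 5 (j): row=1 col=0 char='_'
After 6 (k): row=0 col=0 char='c'
After 7 (^): row=0 col=0 char='c'
After 8 (0): row=0 col=0 char='c'
After 9 (G): row=5 col=0 char='t'
After 10 (h): row=5 col=0 char='t'
After 11 (j): row=5 col=0 char='t'
After 12 (h): row=5 col=0 char='t'

Answer: t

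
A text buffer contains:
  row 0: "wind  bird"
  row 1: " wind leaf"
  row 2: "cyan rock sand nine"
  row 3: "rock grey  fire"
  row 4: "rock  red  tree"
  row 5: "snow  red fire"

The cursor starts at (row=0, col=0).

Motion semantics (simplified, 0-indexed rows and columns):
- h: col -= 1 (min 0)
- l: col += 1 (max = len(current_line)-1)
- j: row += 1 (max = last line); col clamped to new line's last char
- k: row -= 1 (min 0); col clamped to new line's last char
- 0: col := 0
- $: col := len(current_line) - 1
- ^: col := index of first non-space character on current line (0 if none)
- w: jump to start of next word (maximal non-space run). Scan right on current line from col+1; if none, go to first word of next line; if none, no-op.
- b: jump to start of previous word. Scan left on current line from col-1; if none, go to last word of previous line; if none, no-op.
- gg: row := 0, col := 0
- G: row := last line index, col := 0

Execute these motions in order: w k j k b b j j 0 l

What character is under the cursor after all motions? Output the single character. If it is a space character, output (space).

After 1 (w): row=0 col=6 char='b'
After 2 (k): row=0 col=6 char='b'
After 3 (j): row=1 col=6 char='l'
After 4 (k): row=0 col=6 char='b'
After 5 (b): row=0 col=0 char='w'
After 6 (b): row=0 col=0 char='w'
After 7 (j): row=1 col=0 char='_'
After 8 (j): row=2 col=0 char='c'
After 9 (0): row=2 col=0 char='c'
After 10 (l): row=2 col=1 char='y'

Answer: y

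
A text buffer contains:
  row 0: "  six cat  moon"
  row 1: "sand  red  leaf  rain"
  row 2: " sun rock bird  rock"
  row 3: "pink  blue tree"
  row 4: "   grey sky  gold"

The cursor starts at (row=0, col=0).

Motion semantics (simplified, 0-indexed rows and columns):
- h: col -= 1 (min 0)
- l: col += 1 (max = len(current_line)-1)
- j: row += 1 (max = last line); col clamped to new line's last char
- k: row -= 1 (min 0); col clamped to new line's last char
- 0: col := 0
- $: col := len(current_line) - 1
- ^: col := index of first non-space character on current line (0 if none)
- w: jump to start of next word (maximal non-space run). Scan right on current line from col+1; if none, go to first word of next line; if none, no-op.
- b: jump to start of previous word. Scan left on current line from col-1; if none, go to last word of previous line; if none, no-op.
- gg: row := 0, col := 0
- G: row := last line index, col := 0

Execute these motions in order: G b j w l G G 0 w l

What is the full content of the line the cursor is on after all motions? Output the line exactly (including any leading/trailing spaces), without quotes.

Answer:    grey sky  gold

Derivation:
After 1 (G): row=4 col=0 char='_'
After 2 (b): row=3 col=11 char='t'
After 3 (j): row=4 col=11 char='_'
After 4 (w): row=4 col=13 char='g'
After 5 (l): row=4 col=14 char='o'
After 6 (G): row=4 col=0 char='_'
After 7 (G): row=4 col=0 char='_'
After 8 (0): row=4 col=0 char='_'
After 9 (w): row=4 col=3 char='g'
After 10 (l): row=4 col=4 char='r'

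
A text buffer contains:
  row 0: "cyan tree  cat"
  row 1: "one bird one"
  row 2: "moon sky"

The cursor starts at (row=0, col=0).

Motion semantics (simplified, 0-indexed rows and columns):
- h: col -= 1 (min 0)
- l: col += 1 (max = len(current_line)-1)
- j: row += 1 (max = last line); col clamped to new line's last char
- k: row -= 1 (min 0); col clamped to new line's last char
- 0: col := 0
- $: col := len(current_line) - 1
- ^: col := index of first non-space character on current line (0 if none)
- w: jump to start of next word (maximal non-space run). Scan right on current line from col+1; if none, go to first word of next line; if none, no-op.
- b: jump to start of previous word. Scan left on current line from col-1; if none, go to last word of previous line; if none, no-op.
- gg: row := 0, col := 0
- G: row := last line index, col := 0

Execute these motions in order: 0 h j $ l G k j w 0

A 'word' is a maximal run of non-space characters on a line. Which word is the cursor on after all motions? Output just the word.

Answer: moon

Derivation:
After 1 (0): row=0 col=0 char='c'
After 2 (h): row=0 col=0 char='c'
After 3 (j): row=1 col=0 char='o'
After 4 ($): row=1 col=11 char='e'
After 5 (l): row=1 col=11 char='e'
After 6 (G): row=2 col=0 char='m'
After 7 (k): row=1 col=0 char='o'
After 8 (j): row=2 col=0 char='m'
After 9 (w): row=2 col=5 char='s'
After 10 (0): row=2 col=0 char='m'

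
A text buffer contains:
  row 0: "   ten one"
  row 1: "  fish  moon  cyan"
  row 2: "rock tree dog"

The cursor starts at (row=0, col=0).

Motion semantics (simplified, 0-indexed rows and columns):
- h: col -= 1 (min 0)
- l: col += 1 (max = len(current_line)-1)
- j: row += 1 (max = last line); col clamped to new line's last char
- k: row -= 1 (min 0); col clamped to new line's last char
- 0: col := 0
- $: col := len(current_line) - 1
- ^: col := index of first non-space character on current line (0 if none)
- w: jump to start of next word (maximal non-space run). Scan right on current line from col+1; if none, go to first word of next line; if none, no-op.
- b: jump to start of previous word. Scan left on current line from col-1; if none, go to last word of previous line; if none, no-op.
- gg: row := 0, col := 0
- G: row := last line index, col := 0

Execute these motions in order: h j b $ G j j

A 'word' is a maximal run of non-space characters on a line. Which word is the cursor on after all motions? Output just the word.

Answer: rock

Derivation:
After 1 (h): row=0 col=0 char='_'
After 2 (j): row=1 col=0 char='_'
After 3 (b): row=0 col=7 char='o'
After 4 ($): row=0 col=9 char='e'
After 5 (G): row=2 col=0 char='r'
After 6 (j): row=2 col=0 char='r'
After 7 (j): row=2 col=0 char='r'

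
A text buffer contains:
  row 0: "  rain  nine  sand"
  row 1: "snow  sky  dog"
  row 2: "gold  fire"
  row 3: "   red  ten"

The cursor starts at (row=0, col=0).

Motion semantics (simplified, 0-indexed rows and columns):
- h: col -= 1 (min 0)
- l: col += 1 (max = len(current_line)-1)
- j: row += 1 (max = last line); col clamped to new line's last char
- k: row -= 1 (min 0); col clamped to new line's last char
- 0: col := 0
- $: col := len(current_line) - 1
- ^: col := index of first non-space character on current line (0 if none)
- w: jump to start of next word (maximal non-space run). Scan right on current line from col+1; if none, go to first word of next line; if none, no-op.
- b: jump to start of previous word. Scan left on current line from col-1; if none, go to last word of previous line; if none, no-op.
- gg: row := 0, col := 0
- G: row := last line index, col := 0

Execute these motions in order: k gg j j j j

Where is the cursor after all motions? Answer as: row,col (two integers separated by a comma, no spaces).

After 1 (k): row=0 col=0 char='_'
After 2 (gg): row=0 col=0 char='_'
After 3 (j): row=1 col=0 char='s'
After 4 (j): row=2 col=0 char='g'
After 5 (j): row=3 col=0 char='_'
After 6 (j): row=3 col=0 char='_'

Answer: 3,0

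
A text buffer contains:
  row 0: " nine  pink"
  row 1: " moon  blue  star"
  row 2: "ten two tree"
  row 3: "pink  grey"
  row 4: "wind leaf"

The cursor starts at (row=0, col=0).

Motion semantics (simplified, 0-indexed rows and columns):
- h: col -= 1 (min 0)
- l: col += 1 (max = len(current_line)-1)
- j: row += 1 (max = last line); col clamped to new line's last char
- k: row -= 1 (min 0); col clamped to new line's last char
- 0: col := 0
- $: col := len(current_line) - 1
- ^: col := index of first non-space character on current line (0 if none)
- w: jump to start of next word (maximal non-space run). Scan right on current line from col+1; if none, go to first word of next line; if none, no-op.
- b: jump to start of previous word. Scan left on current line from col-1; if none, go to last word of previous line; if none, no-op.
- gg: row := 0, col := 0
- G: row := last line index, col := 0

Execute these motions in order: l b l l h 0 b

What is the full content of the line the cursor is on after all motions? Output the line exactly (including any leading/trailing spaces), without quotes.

Answer:  nine  pink

Derivation:
After 1 (l): row=0 col=1 char='n'
After 2 (b): row=0 col=1 char='n'
After 3 (l): row=0 col=2 char='i'
After 4 (l): row=0 col=3 char='n'
After 5 (h): row=0 col=2 char='i'
After 6 (0): row=0 col=0 char='_'
After 7 (b): row=0 col=0 char='_'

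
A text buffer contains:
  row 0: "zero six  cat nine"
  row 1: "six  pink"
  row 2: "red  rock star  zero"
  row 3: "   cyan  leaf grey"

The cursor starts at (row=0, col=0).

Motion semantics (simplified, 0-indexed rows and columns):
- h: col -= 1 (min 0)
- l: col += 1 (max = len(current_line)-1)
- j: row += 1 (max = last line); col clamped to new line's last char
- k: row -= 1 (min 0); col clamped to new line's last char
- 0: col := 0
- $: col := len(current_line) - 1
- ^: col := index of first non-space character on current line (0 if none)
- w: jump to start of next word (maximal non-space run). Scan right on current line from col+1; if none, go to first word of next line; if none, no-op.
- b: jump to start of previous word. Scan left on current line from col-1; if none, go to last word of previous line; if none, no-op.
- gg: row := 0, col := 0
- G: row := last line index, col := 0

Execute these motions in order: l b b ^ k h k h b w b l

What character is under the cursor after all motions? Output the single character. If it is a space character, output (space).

After 1 (l): row=0 col=1 char='e'
After 2 (b): row=0 col=0 char='z'
After 3 (b): row=0 col=0 char='z'
After 4 (^): row=0 col=0 char='z'
After 5 (k): row=0 col=0 char='z'
After 6 (h): row=0 col=0 char='z'
After 7 (k): row=0 col=0 char='z'
After 8 (h): row=0 col=0 char='z'
After 9 (b): row=0 col=0 char='z'
After 10 (w): row=0 col=5 char='s'
After 11 (b): row=0 col=0 char='z'
After 12 (l): row=0 col=1 char='e'

Answer: e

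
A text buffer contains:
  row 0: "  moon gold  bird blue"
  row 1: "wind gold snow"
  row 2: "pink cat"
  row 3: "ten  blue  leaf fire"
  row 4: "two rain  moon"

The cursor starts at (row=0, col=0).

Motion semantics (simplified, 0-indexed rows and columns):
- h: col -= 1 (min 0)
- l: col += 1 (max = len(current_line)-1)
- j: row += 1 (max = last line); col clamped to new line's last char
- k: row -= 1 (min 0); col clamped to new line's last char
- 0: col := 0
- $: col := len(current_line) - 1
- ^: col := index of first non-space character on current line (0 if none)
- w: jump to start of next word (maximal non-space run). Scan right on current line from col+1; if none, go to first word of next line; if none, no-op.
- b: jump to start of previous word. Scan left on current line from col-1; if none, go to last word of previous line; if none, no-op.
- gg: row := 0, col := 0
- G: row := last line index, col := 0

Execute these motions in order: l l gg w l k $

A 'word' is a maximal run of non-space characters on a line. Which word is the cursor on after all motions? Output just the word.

After 1 (l): row=0 col=1 char='_'
After 2 (l): row=0 col=2 char='m'
After 3 (gg): row=0 col=0 char='_'
After 4 (w): row=0 col=2 char='m'
After 5 (l): row=0 col=3 char='o'
After 6 (k): row=0 col=3 char='o'
After 7 ($): row=0 col=21 char='e'

Answer: blue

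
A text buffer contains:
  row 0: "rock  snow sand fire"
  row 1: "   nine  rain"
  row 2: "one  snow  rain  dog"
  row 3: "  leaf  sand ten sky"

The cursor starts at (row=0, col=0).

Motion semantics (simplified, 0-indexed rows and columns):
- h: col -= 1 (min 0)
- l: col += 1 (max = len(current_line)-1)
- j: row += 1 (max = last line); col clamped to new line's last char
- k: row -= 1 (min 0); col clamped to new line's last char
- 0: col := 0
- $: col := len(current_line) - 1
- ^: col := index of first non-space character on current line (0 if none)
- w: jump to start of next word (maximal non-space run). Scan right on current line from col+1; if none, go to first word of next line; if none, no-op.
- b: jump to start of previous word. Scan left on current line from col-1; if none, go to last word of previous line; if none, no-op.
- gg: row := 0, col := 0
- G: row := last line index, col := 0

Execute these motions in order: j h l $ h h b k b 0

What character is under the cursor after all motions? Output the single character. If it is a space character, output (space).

After 1 (j): row=1 col=0 char='_'
After 2 (h): row=1 col=0 char='_'
After 3 (l): row=1 col=1 char='_'
After 4 ($): row=1 col=12 char='n'
After 5 (h): row=1 col=11 char='i'
After 6 (h): row=1 col=10 char='a'
After 7 (b): row=1 col=9 char='r'
After 8 (k): row=0 col=9 char='w'
After 9 (b): row=0 col=6 char='s'
After 10 (0): row=0 col=0 char='r'

Answer: r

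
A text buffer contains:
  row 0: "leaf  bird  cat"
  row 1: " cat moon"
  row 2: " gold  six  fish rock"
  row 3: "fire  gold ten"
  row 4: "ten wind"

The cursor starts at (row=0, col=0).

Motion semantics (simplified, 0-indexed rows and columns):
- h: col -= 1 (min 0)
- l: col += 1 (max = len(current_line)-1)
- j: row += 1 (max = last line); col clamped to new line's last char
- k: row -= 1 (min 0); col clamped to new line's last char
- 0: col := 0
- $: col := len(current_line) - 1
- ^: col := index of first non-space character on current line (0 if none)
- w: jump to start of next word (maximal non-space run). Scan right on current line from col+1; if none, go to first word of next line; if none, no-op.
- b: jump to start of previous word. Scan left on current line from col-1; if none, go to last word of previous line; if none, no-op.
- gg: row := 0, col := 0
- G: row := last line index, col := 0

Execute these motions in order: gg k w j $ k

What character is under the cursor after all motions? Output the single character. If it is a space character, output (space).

Answer: r

Derivation:
After 1 (gg): row=0 col=0 char='l'
After 2 (k): row=0 col=0 char='l'
After 3 (w): row=0 col=6 char='b'
After 4 (j): row=1 col=6 char='o'
After 5 ($): row=1 col=8 char='n'
After 6 (k): row=0 col=8 char='r'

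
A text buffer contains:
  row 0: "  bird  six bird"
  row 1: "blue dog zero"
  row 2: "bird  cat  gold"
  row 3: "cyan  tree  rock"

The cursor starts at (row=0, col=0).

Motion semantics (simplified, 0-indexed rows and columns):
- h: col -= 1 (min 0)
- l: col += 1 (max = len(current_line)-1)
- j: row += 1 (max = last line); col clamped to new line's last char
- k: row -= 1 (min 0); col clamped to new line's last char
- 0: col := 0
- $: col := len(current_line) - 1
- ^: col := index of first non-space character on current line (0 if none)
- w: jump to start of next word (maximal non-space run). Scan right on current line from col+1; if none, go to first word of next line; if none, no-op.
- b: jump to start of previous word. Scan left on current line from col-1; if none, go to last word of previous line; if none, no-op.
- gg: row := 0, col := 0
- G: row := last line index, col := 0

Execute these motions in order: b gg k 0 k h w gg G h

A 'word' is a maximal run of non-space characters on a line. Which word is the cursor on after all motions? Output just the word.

Answer: cyan

Derivation:
After 1 (b): row=0 col=0 char='_'
After 2 (gg): row=0 col=0 char='_'
After 3 (k): row=0 col=0 char='_'
After 4 (0): row=0 col=0 char='_'
After 5 (k): row=0 col=0 char='_'
After 6 (h): row=0 col=0 char='_'
After 7 (w): row=0 col=2 char='b'
After 8 (gg): row=0 col=0 char='_'
After 9 (G): row=3 col=0 char='c'
After 10 (h): row=3 col=0 char='c'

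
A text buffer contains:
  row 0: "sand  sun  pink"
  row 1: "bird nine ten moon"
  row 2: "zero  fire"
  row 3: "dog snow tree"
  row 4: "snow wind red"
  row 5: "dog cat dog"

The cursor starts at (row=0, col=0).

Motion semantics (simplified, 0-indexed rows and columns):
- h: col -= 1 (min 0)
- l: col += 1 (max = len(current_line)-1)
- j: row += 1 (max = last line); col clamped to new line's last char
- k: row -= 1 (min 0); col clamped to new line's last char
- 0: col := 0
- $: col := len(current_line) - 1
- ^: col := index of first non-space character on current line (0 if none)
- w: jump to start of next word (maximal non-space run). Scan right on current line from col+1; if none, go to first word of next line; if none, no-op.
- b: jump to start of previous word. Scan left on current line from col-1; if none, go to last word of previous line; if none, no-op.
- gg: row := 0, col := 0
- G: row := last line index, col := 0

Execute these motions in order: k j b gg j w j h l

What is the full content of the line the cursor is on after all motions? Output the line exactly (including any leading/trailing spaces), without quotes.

After 1 (k): row=0 col=0 char='s'
After 2 (j): row=1 col=0 char='b'
After 3 (b): row=0 col=11 char='p'
After 4 (gg): row=0 col=0 char='s'
After 5 (j): row=1 col=0 char='b'
After 6 (w): row=1 col=5 char='n'
After 7 (j): row=2 col=5 char='_'
After 8 (h): row=2 col=4 char='_'
After 9 (l): row=2 col=5 char='_'

Answer: zero  fire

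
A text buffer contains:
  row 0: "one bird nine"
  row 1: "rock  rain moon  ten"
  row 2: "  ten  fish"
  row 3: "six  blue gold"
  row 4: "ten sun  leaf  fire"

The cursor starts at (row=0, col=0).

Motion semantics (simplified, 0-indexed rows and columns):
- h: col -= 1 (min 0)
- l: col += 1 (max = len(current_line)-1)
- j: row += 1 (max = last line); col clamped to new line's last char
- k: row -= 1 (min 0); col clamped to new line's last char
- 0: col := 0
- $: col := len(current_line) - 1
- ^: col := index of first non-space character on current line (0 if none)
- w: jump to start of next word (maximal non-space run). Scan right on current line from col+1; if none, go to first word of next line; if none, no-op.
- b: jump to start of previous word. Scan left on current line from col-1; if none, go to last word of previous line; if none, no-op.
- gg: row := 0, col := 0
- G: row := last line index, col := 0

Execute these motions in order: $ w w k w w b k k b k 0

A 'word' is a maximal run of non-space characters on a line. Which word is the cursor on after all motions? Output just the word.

After 1 ($): row=0 col=12 char='e'
After 2 (w): row=1 col=0 char='r'
After 3 (w): row=1 col=6 char='r'
After 4 (k): row=0 col=6 char='r'
After 5 (w): row=0 col=9 char='n'
After 6 (w): row=1 col=0 char='r'
After 7 (b): row=0 col=9 char='n'
After 8 (k): row=0 col=9 char='n'
After 9 (k): row=0 col=9 char='n'
After 10 (b): row=0 col=4 char='b'
After 11 (k): row=0 col=4 char='b'
After 12 (0): row=0 col=0 char='o'

Answer: one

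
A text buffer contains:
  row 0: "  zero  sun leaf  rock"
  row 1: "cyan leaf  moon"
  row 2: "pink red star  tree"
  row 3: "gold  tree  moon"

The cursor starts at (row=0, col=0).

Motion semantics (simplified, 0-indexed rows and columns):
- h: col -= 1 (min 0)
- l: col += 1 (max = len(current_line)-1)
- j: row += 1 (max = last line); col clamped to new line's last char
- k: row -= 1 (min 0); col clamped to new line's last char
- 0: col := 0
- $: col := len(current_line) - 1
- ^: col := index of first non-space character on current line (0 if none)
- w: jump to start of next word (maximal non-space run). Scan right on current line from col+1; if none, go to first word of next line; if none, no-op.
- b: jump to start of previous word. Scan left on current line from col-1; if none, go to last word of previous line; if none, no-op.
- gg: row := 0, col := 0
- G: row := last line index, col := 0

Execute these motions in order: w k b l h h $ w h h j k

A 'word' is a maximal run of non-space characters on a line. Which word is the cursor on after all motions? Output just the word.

Answer: cyan

Derivation:
After 1 (w): row=0 col=2 char='z'
After 2 (k): row=0 col=2 char='z'
After 3 (b): row=0 col=2 char='z'
After 4 (l): row=0 col=3 char='e'
After 5 (h): row=0 col=2 char='z'
After 6 (h): row=0 col=1 char='_'
After 7 ($): row=0 col=21 char='k'
After 8 (w): row=1 col=0 char='c'
After 9 (h): row=1 col=0 char='c'
After 10 (h): row=1 col=0 char='c'
After 11 (j): row=2 col=0 char='p'
After 12 (k): row=1 col=0 char='c'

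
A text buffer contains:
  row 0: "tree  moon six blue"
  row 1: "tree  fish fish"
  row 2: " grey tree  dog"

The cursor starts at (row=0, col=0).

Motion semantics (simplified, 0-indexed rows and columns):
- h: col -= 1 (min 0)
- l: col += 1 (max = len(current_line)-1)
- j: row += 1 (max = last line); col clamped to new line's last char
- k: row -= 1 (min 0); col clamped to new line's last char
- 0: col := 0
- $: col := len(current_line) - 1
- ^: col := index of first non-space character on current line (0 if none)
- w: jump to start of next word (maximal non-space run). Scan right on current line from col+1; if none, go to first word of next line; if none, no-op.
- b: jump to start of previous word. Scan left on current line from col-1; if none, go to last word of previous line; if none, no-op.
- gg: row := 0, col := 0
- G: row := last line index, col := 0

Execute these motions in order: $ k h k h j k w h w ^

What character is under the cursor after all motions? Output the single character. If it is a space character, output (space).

After 1 ($): row=0 col=18 char='e'
After 2 (k): row=0 col=18 char='e'
After 3 (h): row=0 col=17 char='u'
After 4 (k): row=0 col=17 char='u'
After 5 (h): row=0 col=16 char='l'
After 6 (j): row=1 col=14 char='h'
After 7 (k): row=0 col=14 char='_'
After 8 (w): row=0 col=15 char='b'
After 9 (h): row=0 col=14 char='_'
After 10 (w): row=0 col=15 char='b'
After 11 (^): row=0 col=0 char='t'

Answer: t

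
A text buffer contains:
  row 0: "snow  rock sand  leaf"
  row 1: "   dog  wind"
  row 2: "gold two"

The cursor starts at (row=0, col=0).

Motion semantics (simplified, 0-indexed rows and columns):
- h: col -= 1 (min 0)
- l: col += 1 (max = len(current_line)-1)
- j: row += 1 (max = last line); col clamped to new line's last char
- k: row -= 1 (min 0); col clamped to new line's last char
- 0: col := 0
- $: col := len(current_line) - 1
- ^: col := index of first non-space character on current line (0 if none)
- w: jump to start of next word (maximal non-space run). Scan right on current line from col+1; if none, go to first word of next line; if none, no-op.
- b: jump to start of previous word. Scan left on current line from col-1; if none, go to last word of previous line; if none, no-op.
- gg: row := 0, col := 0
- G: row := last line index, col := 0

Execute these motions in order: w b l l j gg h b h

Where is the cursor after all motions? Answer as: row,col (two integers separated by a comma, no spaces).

Answer: 0,0

Derivation:
After 1 (w): row=0 col=6 char='r'
After 2 (b): row=0 col=0 char='s'
After 3 (l): row=0 col=1 char='n'
After 4 (l): row=0 col=2 char='o'
After 5 (j): row=1 col=2 char='_'
After 6 (gg): row=0 col=0 char='s'
After 7 (h): row=0 col=0 char='s'
After 8 (b): row=0 col=0 char='s'
After 9 (h): row=0 col=0 char='s'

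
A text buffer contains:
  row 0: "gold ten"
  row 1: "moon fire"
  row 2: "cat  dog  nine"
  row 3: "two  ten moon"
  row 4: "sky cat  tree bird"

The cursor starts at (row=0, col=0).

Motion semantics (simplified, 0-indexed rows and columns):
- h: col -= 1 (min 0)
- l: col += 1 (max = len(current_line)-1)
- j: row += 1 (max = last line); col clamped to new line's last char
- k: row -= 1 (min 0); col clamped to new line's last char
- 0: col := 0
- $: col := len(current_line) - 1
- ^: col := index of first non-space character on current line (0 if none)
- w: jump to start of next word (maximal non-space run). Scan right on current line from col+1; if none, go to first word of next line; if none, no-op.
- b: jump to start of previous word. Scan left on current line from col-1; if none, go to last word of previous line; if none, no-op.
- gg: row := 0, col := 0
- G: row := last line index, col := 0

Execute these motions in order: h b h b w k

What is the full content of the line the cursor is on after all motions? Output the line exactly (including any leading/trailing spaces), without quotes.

After 1 (h): row=0 col=0 char='g'
After 2 (b): row=0 col=0 char='g'
After 3 (h): row=0 col=0 char='g'
After 4 (b): row=0 col=0 char='g'
After 5 (w): row=0 col=5 char='t'
After 6 (k): row=0 col=5 char='t'

Answer: gold ten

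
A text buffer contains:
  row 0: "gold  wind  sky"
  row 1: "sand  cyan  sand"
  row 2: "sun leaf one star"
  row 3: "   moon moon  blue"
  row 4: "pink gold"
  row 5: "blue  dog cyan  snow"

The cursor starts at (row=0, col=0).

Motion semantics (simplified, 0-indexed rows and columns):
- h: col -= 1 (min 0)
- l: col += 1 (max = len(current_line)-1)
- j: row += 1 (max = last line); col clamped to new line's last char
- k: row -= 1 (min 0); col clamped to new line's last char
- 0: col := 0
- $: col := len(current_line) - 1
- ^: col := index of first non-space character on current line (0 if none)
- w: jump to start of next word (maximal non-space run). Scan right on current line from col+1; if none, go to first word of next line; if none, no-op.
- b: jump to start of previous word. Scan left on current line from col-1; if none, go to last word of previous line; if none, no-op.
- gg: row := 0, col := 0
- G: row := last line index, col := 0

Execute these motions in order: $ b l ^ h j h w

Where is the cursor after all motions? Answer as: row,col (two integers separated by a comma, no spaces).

After 1 ($): row=0 col=14 char='y'
After 2 (b): row=0 col=12 char='s'
After 3 (l): row=0 col=13 char='k'
After 4 (^): row=0 col=0 char='g'
After 5 (h): row=0 col=0 char='g'
After 6 (j): row=1 col=0 char='s'
After 7 (h): row=1 col=0 char='s'
After 8 (w): row=1 col=6 char='c'

Answer: 1,6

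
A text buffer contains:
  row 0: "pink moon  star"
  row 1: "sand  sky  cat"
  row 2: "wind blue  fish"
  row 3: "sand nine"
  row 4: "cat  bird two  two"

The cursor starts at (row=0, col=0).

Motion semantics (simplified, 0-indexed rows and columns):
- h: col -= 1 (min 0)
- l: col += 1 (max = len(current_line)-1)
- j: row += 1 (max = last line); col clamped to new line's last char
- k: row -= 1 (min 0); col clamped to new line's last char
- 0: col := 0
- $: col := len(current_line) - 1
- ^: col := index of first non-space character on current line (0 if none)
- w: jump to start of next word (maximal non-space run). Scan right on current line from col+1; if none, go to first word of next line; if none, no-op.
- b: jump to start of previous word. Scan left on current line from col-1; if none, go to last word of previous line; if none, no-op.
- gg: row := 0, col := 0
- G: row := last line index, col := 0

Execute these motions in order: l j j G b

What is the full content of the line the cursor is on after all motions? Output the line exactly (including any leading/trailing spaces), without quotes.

Answer: sand nine

Derivation:
After 1 (l): row=0 col=1 char='i'
After 2 (j): row=1 col=1 char='a'
After 3 (j): row=2 col=1 char='i'
After 4 (G): row=4 col=0 char='c'
After 5 (b): row=3 col=5 char='n'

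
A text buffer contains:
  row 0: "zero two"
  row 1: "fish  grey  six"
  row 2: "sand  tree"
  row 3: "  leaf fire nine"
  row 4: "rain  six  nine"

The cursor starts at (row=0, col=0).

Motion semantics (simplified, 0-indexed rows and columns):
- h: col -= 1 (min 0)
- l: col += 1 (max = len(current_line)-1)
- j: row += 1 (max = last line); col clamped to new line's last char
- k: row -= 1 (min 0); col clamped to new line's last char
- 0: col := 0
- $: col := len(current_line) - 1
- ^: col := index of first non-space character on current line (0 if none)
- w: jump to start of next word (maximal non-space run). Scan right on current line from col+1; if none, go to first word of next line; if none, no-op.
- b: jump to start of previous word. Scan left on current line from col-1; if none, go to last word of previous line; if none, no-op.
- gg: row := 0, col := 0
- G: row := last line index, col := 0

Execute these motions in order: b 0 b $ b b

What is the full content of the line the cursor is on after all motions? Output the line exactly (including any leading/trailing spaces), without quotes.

After 1 (b): row=0 col=0 char='z'
After 2 (0): row=0 col=0 char='z'
After 3 (b): row=0 col=0 char='z'
After 4 ($): row=0 col=7 char='o'
After 5 (b): row=0 col=5 char='t'
After 6 (b): row=0 col=0 char='z'

Answer: zero two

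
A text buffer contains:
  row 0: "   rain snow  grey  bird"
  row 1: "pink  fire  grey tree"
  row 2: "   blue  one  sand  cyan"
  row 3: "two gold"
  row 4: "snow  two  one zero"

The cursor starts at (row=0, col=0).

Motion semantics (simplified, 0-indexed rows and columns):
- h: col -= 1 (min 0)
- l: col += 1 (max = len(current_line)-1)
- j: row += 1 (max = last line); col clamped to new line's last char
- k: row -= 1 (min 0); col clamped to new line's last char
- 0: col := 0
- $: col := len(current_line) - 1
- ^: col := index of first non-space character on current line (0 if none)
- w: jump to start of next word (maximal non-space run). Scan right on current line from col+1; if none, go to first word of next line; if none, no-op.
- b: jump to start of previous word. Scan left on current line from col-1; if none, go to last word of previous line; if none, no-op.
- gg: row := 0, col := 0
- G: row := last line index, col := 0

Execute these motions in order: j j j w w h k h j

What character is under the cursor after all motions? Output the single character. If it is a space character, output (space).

After 1 (j): row=1 col=0 char='p'
After 2 (j): row=2 col=0 char='_'
After 3 (j): row=3 col=0 char='t'
After 4 (w): row=3 col=4 char='g'
After 5 (w): row=4 col=0 char='s'
After 6 (h): row=4 col=0 char='s'
After 7 (k): row=3 col=0 char='t'
After 8 (h): row=3 col=0 char='t'
After 9 (j): row=4 col=0 char='s'

Answer: s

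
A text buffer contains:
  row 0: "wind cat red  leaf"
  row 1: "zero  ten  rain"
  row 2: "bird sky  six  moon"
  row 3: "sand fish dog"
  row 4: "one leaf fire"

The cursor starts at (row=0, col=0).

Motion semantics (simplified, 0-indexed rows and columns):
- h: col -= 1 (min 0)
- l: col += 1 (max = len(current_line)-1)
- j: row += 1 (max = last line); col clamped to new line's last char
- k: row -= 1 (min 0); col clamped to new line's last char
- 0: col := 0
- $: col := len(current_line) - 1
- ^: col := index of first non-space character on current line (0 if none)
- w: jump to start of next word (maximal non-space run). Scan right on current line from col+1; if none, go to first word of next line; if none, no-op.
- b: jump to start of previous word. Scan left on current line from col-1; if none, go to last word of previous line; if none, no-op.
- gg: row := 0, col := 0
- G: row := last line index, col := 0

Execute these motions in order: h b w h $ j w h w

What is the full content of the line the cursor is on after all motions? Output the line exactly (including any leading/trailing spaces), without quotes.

Answer: bird sky  six  moon

Derivation:
After 1 (h): row=0 col=0 char='w'
After 2 (b): row=0 col=0 char='w'
After 3 (w): row=0 col=5 char='c'
After 4 (h): row=0 col=4 char='_'
After 5 ($): row=0 col=17 char='f'
After 6 (j): row=1 col=14 char='n'
After 7 (w): row=2 col=0 char='b'
After 8 (h): row=2 col=0 char='b'
After 9 (w): row=2 col=5 char='s'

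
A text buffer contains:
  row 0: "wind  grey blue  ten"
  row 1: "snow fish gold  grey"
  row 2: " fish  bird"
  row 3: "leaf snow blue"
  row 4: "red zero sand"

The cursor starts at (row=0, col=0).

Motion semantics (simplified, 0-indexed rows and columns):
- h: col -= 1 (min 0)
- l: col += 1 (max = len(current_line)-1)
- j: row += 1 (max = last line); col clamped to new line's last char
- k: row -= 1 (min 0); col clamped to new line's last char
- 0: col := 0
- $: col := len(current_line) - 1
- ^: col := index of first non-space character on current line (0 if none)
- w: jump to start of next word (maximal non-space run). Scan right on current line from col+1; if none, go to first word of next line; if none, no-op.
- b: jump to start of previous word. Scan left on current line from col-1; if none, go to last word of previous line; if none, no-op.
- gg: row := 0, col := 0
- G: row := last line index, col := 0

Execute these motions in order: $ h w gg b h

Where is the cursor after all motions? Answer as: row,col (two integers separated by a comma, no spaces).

After 1 ($): row=0 col=19 char='n'
After 2 (h): row=0 col=18 char='e'
After 3 (w): row=1 col=0 char='s'
After 4 (gg): row=0 col=0 char='w'
After 5 (b): row=0 col=0 char='w'
After 6 (h): row=0 col=0 char='w'

Answer: 0,0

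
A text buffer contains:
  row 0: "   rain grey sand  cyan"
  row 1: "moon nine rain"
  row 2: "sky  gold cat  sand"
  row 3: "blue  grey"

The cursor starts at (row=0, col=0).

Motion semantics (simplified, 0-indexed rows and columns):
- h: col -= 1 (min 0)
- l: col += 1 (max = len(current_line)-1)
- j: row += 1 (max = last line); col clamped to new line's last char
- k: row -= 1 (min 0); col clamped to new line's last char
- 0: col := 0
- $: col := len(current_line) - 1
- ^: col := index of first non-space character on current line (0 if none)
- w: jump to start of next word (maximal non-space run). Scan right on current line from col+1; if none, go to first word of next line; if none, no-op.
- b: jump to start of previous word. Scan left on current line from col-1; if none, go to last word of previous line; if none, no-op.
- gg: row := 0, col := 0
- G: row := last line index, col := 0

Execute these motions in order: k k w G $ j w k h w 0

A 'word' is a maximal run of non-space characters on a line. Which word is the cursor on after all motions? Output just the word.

After 1 (k): row=0 col=0 char='_'
After 2 (k): row=0 col=0 char='_'
After 3 (w): row=0 col=3 char='r'
After 4 (G): row=3 col=0 char='b'
After 5 ($): row=3 col=9 char='y'
After 6 (j): row=3 col=9 char='y'
After 7 (w): row=3 col=9 char='y'
After 8 (k): row=2 col=9 char='_'
After 9 (h): row=2 col=8 char='d'
After 10 (w): row=2 col=10 char='c'
After 11 (0): row=2 col=0 char='s'

Answer: sky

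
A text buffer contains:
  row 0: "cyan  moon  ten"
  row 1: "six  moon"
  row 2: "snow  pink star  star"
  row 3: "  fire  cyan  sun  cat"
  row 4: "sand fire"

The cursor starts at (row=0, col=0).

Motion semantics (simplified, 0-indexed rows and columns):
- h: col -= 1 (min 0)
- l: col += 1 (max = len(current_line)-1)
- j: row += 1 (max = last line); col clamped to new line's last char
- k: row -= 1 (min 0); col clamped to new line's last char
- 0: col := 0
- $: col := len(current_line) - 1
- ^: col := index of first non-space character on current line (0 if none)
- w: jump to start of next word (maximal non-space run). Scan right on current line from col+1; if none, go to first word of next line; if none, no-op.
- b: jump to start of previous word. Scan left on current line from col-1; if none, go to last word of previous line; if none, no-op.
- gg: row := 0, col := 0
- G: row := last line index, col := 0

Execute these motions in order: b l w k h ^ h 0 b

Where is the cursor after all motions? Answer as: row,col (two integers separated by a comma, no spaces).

After 1 (b): row=0 col=0 char='c'
After 2 (l): row=0 col=1 char='y'
After 3 (w): row=0 col=6 char='m'
After 4 (k): row=0 col=6 char='m'
After 5 (h): row=0 col=5 char='_'
After 6 (^): row=0 col=0 char='c'
After 7 (h): row=0 col=0 char='c'
After 8 (0): row=0 col=0 char='c'
After 9 (b): row=0 col=0 char='c'

Answer: 0,0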